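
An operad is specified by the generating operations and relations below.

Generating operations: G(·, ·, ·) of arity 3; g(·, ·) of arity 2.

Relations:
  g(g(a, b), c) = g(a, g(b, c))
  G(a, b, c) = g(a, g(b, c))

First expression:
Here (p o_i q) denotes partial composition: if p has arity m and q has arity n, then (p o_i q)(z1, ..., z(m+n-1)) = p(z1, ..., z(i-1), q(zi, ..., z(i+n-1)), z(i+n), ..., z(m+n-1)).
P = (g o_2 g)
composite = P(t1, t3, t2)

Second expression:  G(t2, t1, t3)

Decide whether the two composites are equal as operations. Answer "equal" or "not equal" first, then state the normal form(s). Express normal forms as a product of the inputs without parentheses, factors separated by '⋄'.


not equal; the first gives t1 ⋄ t3 ⋄ t2 and the second t2 ⋄ t1 ⋄ t3

In normal form, the first expression is t1 ⋄ t3 ⋄ t2
In normal form, the second expression is t2 ⋄ t1 ⋄ t3
The forms do not match — not equal.


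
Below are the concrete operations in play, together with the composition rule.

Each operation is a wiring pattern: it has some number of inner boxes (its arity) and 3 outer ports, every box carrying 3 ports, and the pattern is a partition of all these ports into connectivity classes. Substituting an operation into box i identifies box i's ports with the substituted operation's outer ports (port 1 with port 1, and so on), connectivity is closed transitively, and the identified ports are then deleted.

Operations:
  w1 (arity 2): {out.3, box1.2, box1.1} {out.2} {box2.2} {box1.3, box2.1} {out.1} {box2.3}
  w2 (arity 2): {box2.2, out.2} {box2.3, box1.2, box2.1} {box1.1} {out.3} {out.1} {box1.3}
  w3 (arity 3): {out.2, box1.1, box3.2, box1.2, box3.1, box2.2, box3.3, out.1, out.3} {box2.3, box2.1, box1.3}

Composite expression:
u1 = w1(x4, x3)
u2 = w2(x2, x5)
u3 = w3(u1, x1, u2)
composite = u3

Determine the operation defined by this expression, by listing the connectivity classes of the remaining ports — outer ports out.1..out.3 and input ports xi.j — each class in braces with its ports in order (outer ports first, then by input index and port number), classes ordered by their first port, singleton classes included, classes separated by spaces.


{out.1, out.2, out.3, x1.2, x5.2} {x1.1, x1.3, x4.1, x4.2} {x2.1} {x2.2, x5.1, x5.3} {x2.3} {x3.1, x4.3} {x3.2} {x3.3}

Two ports join when wires chain via w3-identified ports.
stage w1: inputs (x4, x3), connectivity {out.1} {out.2} {out.3, x4.1, x4.2} {x3.1, x4.3} {x3.2} {x3.3}, out.j its boundary
stage w2: inputs (x2, x5), connectivity {out.1} {out.2, x5.2} {out.3} {x2.1} {x2.2, x5.1, x5.3} {x2.3}, out.j its boundary
stage w3: inputs (x4, x3, x1, x2, x5), connectivity {out.1, out.2, out.3, x1.2, x5.2} {x1.1, x1.3, x4.1, x4.2} {x2.1} {x2.2, x5.1, x5.3} {x2.3} {x3.1, x4.3} {x3.2} {x3.3}, out.j its boundary


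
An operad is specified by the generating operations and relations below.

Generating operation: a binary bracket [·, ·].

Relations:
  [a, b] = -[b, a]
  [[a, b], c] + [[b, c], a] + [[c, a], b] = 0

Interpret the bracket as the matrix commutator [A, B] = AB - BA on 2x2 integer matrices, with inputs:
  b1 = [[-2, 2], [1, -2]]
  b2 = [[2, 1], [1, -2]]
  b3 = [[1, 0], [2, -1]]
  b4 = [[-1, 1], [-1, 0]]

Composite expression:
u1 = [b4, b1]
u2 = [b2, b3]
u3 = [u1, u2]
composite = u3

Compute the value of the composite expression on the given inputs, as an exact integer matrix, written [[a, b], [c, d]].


[b4, b1] = [[3, -2], [1, -3]]
[b2, b3] = [[2, -2], [-6, -2]]
[[b4, b1], [b2, b3]] = [[14, -4], [40, -14]]

[[14, -4], [40, -14]]


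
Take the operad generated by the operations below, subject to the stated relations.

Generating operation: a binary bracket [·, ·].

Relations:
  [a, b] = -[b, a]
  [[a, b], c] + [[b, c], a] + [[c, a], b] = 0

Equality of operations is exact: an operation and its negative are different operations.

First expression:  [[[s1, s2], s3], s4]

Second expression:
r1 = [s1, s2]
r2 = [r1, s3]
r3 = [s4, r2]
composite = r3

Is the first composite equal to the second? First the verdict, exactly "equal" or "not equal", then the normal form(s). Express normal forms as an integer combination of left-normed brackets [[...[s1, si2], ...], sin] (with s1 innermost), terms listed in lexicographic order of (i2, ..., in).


Normal form of the first expression: [[[s1, s2], s3], s4]
Normal form of the second expression: -[[[s1, s2], s3], s4]
They disagree, so not equal.

not equal: they reduce to [[[s1, s2], s3], s4] and -[[[s1, s2], s3], s4]


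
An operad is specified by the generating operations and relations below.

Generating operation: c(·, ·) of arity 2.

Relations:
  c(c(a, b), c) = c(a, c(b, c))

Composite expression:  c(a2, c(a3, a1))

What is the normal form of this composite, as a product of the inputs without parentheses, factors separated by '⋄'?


a2 ⋄ a3 ⋄ a1

Associativity of c dissolves the nesting; only the a-input order survives.
c(a3, a1) unparenthesizes to a3 ⋄ a1
c(a2, c(a3, a1)) unparenthesizes to a2 ⋄ a3 ⋄ a1


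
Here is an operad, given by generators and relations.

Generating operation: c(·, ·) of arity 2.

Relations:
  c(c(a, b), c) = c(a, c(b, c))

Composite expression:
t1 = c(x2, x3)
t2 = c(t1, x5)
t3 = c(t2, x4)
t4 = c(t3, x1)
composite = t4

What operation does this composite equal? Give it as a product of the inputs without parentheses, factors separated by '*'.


x2 * x3 * x5 * x4 * x1

The c-tree's shape is irrelevant; the x-reading-order decides.
c(x2, x3) spells out as x2 * x3
c(c(x2, x3), x5) spells out as x2 * x3 * x5
c(c(c(x2, x3), x5), x4) spells out as x2 * x3 * x5 * x4
c(c(c(c(x2, x3), x5), x4), x1) spells out as x2 * x3 * x5 * x4 * x1


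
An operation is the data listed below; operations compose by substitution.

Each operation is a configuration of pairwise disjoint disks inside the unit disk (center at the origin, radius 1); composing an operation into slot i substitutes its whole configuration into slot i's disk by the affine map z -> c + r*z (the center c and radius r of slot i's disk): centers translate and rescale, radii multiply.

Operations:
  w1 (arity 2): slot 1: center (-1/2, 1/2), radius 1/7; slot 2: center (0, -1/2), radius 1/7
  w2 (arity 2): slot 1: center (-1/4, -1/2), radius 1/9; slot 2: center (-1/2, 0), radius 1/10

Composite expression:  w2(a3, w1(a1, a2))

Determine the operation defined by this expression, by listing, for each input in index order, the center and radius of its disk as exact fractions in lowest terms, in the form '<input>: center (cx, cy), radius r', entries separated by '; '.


a1: center (-11/20, 1/20), radius 1/70; a2: center (-1/2, -1/20), radius 1/70; a3: center (-1/4, -1/2), radius 1/9

Nesting under w2 composes maps z -> c + r*z down each a-path.
input a3: composing its 1 substitution step yields center (-1/4, -1/2), radius 1/9
input a1: composing its 2 substitution steps yields center (-11/20, 1/20), radius 1/70
input a2: composing its 2 substitution steps yields center (-1/2, -1/20), radius 1/70


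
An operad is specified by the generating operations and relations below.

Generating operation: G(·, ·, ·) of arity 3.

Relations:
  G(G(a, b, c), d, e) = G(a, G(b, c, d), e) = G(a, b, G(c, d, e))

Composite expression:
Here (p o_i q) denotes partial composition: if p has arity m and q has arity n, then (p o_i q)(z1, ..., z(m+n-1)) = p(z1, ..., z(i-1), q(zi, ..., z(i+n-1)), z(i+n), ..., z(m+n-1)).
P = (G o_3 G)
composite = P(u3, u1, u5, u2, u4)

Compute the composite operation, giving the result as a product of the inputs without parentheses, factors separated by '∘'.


Key point: G is associative — brackets drop, the u-order remains.
G(u5, u2, u4) spells out as u5 ∘ u2 ∘ u4
G(u3, u1, G(u5, u2, u4)) spells out as u3 ∘ u1 ∘ u5 ∘ u2 ∘ u4

u3 ∘ u1 ∘ u5 ∘ u2 ∘ u4


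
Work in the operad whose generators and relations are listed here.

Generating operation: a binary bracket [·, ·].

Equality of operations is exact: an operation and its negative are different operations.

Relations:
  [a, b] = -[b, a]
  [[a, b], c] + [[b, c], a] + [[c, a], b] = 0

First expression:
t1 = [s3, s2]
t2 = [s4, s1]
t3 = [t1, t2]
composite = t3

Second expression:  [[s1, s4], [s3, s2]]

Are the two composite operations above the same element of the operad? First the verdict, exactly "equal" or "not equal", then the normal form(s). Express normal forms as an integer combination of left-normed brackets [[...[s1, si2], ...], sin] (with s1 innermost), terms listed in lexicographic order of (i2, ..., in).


equal; both compose to -[[[s1, s4], s2], s3] + [[[s1, s4], s3], s2]

In normal form, the first expression is -[[[s1, s4], s2], s3] + [[[s1, s4], s3], s2]
In normal form, the second expression is -[[[s1, s4], s2], s3] + [[[s1, s4], s3], s2]
The normal forms match — equal.


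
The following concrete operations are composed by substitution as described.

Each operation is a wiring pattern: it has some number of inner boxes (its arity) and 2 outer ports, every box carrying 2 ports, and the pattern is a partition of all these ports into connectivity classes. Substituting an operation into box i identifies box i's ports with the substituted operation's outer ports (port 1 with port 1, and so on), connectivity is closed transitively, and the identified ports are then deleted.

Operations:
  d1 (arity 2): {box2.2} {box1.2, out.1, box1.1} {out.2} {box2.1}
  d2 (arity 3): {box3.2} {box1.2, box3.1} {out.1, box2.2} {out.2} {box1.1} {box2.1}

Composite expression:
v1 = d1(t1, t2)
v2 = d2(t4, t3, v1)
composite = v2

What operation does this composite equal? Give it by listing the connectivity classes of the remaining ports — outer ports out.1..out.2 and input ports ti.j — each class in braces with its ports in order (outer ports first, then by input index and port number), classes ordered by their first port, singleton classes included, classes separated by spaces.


Two ports join when wires chain via d2-identified ports.
d1 over (t1, t2) gives {out.1, t1.1, t1.2} {out.2} {t2.1} {t2.2}, out.j being that stage's outer ports
d2 over (t4, t3, t1, t2) gives {out.1, t3.2} {out.2} {t1.1, t1.2, t4.2} {t2.1} {t2.2} {t3.1} {t4.1}, out.j being that stage's outer ports

{out.1, t3.2} {out.2} {t1.1, t1.2, t4.2} {t2.1} {t2.2} {t3.1} {t4.1}


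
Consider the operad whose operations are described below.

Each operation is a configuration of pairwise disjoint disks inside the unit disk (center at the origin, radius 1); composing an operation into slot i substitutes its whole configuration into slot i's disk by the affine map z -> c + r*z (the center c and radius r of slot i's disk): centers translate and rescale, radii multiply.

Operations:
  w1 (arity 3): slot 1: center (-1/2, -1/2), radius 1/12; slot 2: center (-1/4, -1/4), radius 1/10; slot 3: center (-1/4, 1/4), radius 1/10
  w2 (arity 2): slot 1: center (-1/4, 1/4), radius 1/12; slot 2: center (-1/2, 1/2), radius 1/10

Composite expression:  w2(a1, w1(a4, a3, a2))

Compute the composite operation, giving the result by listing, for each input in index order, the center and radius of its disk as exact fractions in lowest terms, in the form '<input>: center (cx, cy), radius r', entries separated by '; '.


a1: center (-1/4, 1/4), radius 1/12; a2: center (-21/40, 21/40), radius 1/100; a3: center (-21/40, 19/40), radius 1/100; a4: center (-11/20, 9/20), radius 1/120

Only the slot chain above each a matters under w2; compose those maps.
a1: after 1 affine step, its disk has center (-1/4, 1/4), radius 1/12
a4: after 2 affine steps, its disk has center (-11/20, 9/20), radius 1/120
a3: after 2 affine steps, its disk has center (-21/40, 19/40), radius 1/100
a2: after 2 affine steps, its disk has center (-21/40, 21/40), radius 1/100


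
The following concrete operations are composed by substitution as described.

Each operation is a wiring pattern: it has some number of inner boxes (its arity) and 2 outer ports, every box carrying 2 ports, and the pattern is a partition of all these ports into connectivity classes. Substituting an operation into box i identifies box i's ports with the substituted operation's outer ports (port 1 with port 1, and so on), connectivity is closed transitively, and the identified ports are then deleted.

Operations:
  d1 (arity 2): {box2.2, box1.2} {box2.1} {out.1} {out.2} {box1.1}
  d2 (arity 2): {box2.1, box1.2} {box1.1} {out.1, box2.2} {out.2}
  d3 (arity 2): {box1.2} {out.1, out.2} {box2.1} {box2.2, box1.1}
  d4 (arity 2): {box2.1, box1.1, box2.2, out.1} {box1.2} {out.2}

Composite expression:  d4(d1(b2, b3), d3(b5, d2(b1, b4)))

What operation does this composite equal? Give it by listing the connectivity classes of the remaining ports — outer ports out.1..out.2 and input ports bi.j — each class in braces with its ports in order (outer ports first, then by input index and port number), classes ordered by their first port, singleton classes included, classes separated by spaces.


{out.1} {out.2} {b1.1} {b1.2, b4.1} {b2.1} {b2.2, b3.2} {b3.1} {b4.2} {b5.1} {b5.2}

Reachability decides: close wires over d4-identified ports.
stage d1: inputs (b2, b3), connectivity {out.1} {out.2} {b2.1} {b2.2, b3.2} {b3.1}, out.j its boundary
stage d2: inputs (b1, b4), connectivity {out.1, b4.2} {out.2} {b1.1} {b1.2, b4.1}, out.j its boundary
stage d3: inputs (b5, b1, b4), connectivity {out.1, out.2} {b1.1} {b1.2, b4.1} {b4.2} {b5.1} {b5.2}, out.j its boundary
stage d4: inputs (b2, b3, b5, b1, b4), connectivity {out.1} {out.2} {b1.1} {b1.2, b4.1} {b2.1} {b2.2, b3.2} {b3.1} {b4.2} {b5.1} {b5.2}, out.j its boundary


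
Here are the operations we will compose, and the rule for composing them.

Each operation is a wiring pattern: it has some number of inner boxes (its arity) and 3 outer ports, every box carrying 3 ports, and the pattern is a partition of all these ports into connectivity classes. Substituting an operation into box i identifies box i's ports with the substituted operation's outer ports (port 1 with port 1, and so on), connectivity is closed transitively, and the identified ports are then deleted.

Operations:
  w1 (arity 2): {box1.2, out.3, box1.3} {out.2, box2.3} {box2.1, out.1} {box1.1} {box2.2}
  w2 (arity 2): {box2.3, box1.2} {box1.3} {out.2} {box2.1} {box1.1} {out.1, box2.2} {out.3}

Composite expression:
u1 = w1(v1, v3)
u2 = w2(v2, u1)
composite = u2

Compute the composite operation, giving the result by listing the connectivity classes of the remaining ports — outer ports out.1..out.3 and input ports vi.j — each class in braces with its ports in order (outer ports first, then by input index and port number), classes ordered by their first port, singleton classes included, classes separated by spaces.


Connectivity passes through glued w2-boundaries; trace each wire chain.
the subtree at w1 composes to {out.1, v3.1} {out.2, v3.3} {out.3, v1.2, v1.3} {v1.1} {v3.2} on (v1, v3); out.j = own outer ports
the subtree at w2 composes to {out.1, v3.3} {out.2} {out.3} {v1.1} {v1.2, v1.3, v2.2} {v2.1} {v2.3} {v3.1} {v3.2} on (v2, v1, v3); out.j = own outer ports

{out.1, v3.3} {out.2} {out.3} {v1.1} {v1.2, v1.3, v2.2} {v2.1} {v2.3} {v3.1} {v3.2}


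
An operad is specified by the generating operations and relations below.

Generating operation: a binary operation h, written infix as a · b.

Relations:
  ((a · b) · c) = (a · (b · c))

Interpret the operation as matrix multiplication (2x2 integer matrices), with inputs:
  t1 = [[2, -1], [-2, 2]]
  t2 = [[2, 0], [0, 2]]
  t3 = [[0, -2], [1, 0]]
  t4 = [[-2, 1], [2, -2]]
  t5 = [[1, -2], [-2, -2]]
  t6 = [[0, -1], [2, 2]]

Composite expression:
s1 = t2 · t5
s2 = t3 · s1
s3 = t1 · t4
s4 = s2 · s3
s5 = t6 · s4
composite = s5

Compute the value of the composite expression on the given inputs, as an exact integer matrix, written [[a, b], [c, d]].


(t2 · t5) = [[2, -4], [-4, -4]]
(t3 · (t2 · t5)) = [[8, 8], [2, -4]]
(t1 · t4) = [[-6, 4], [8, -6]]
((t3 · (t2 · t5)) · (t1 · t4)) = [[16, -16], [-44, 32]]
(t6 · ((t3 · (t2 · t5)) · (t1 · t4))) = [[44, -32], [-56, 32]]

[[44, -32], [-56, 32]]


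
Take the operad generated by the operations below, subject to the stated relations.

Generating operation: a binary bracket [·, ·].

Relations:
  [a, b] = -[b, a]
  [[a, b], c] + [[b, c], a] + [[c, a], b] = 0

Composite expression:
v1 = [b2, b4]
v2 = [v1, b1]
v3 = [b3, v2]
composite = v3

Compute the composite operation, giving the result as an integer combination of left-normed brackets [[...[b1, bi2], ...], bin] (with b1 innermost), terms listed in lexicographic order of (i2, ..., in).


Expand each bracket as ab - ba; the b1-initial words give the coefficients.
Composite bracket: [b3, [[b2, b4], b1]]
Each bracket splits as ab - ba, giving 8 signed words (2^3 = 8).
Keep just the words that open with b1:
  b1b2b4b3 (sign +1) contributes +[[[b1, b2], b4], b3]
  b1b4b2b3 (sign -1) contributes -[[[b1, b4], b2], b3]

[[[b1, b2], b4], b3] - [[[b1, b4], b2], b3]


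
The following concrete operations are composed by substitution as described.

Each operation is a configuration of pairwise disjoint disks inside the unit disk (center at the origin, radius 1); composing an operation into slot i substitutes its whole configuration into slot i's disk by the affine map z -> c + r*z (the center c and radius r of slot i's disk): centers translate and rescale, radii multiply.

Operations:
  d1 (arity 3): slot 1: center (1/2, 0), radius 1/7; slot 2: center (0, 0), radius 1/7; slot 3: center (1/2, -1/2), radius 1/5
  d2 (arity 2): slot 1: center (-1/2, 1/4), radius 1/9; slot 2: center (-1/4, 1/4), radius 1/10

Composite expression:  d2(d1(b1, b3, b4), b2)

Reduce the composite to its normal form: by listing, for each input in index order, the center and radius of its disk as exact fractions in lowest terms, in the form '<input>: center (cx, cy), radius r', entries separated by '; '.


b1: center (-4/9, 1/4), radius 1/63; b2: center (-1/4, 1/4), radius 1/10; b3: center (-1/2, 1/4), radius 1/63; b4: center (-4/9, 7/36), radius 1/45

Affine substitution under d2: radii multiply and b-centers shift.
b1: after 2 affine steps, its disk has center (-4/9, 1/4), radius 1/63
b3: after 2 affine steps, its disk has center (-1/2, 1/4), radius 1/63
b4: after 2 affine steps, its disk has center (-4/9, 7/36), radius 1/45
b2: after 1 affine step, its disk has center (-1/4, 1/4), radius 1/10


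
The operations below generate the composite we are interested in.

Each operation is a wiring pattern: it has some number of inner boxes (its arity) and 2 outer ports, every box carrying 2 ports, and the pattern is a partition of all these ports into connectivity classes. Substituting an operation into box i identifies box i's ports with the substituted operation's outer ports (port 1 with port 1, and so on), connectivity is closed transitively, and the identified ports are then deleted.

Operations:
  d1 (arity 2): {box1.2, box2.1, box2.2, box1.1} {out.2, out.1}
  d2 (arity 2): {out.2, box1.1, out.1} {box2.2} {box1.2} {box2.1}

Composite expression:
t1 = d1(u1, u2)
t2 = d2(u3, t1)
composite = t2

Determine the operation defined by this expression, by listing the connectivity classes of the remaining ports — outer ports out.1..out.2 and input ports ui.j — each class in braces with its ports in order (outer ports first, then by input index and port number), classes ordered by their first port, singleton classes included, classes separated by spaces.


Two ports join when wires chain via d2-identified ports.
after d1, the pattern on (u1, u2) reads {out.1, out.2} {u1.1, u1.2, u2.1, u2.2} (out.j = its outer ports)
after d2, the pattern on (u3, u1, u2) reads {out.1, out.2, u3.1} {u1.1, u1.2, u2.1, u2.2} {u3.2} (out.j = its outer ports)

{out.1, out.2, u3.1} {u1.1, u1.2, u2.1, u2.2} {u3.2}


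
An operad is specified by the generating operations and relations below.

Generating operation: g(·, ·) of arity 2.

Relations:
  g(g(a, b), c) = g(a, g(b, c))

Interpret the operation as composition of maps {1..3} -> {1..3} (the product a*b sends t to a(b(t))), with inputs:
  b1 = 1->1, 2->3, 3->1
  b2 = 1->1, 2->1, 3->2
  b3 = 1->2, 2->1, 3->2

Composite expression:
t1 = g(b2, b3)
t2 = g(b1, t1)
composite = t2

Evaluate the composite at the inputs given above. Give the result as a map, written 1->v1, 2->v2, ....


g(b2, b3) = 1->1, 2->1, 3->1
g(b1, g(b2, b3)) = 1->1, 2->1, 3->1

1->1, 2->1, 3->1


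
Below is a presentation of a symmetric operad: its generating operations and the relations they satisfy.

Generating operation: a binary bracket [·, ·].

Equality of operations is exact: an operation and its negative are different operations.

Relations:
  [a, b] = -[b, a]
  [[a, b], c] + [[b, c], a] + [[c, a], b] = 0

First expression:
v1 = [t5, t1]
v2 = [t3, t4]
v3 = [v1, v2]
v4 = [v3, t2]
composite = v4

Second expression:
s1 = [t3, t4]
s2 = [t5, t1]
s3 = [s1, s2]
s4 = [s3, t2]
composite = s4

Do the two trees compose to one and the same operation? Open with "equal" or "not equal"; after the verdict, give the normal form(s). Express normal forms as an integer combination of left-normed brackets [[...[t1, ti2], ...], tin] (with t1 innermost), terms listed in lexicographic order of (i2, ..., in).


The first expression, normalized: -[[[[t1, t5], t3], t4], t2] + [[[[t1, t5], t4], t3], t2]
The second expression, normalized: [[[[t1, t5], t3], t4], t2] - [[[[t1, t5], t4], t3], t2]
No match — not equal.

not equal — first -[[[[t1, t5], t3], t4], t2] + [[[[t1, t5], t4], t3], t2], second [[[[t1, t5], t3], t4], t2] - [[[[t1, t5], t4], t3], t2]


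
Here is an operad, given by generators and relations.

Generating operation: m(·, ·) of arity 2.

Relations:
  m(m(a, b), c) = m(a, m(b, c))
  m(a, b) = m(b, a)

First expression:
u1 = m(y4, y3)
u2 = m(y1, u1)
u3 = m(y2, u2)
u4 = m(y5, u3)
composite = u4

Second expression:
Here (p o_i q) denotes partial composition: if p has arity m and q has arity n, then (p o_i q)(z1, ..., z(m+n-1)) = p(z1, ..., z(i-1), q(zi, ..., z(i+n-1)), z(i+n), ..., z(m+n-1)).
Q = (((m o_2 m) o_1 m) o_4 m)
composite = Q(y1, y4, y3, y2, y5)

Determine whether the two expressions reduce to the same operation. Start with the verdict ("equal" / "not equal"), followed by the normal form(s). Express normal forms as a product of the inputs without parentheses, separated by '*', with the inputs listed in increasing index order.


The first composite normalizes to y1 * y2 * y3 * y4 * y5
The second composite normalizes to y1 * y2 * y3 * y4 * y5
The forms coincide; equal.

equal; both compose to y1 * y2 * y3 * y4 * y5


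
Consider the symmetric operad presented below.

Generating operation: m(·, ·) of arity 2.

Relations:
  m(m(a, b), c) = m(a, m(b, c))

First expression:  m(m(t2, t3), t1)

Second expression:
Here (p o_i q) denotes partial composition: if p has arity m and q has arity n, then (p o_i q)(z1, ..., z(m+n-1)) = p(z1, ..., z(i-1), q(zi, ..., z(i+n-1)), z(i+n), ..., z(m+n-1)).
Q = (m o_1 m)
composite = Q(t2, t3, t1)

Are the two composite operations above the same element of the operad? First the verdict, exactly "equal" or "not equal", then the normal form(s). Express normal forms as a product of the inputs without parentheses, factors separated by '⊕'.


equal: each reduces to t2 ⊕ t3 ⊕ t1

In normal form, the first expression is t2 ⊕ t3 ⊕ t1
In normal form, the second expression is t2 ⊕ t3 ⊕ t1
The normal forms match — equal.


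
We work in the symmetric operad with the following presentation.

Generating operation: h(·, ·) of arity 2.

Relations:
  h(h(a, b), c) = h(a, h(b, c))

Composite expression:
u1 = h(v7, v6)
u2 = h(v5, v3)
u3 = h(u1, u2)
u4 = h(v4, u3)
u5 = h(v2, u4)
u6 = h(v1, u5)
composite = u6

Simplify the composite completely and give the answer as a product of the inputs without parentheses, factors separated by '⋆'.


Every regrouping of h is equal, so read the v-inputs in written order.
h(v7, v6) linearizes to v7 ⋆ v6
h(v5, v3) linearizes to v5 ⋆ v3
h(h(v7, v6), h(v5, v3)) linearizes to v7 ⋆ v6 ⋆ v5 ⋆ v3
h(v4, h(h(v7, v6), h(v5, v3))) linearizes to v4 ⋆ v7 ⋆ v6 ⋆ v5 ⋆ v3
h(v2, h(v4, h(h(v7, v6), h(v5, v3)))) linearizes to v2 ⋆ v4 ⋆ v7 ⋆ v6 ⋆ v5 ⋆ v3
h(v1, h(v2, h(v4, h(h(v7, v6), h(v5, v3))))) linearizes to v1 ⋆ v2 ⋆ v4 ⋆ v7 ⋆ v6 ⋆ v5 ⋆ v3

v1 ⋆ v2 ⋆ v4 ⋆ v7 ⋆ v6 ⋆ v5 ⋆ v3


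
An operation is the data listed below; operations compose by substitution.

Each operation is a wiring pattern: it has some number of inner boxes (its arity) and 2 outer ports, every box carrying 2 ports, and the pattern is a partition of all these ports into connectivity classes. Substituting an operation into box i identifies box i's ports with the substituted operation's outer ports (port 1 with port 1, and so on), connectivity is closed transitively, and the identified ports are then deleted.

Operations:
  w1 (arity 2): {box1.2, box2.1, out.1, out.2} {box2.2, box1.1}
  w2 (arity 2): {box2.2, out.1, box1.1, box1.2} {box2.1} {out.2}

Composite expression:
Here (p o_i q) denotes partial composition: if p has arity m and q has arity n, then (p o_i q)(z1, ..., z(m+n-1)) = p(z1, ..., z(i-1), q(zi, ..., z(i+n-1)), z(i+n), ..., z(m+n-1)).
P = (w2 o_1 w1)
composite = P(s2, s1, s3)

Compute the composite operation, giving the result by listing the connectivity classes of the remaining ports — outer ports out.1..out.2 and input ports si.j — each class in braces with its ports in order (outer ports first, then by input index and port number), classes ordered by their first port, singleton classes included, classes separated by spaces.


{out.1, s1.1, s2.2, s3.2} {out.2} {s1.2, s2.1} {s3.1}

After gluing at w2, chains via deleted ports link the s-ports.
composing w1 on (s2, s1), with out.j its own outer ports: {out.1, out.2, s1.1, s2.2} {s1.2, s2.1}
composing w2 on (s2, s1, s3), with out.j its own outer ports: {out.1, s1.1, s2.2, s3.2} {out.2} {s1.2, s2.1} {s3.1}


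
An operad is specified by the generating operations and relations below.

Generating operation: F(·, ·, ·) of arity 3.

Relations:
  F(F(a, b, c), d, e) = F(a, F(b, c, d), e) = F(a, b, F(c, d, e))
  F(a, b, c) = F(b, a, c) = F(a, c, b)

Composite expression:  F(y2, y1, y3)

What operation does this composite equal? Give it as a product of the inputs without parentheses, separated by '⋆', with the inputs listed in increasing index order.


y1 ⋆ y2 ⋆ y3

Key point: F commutes, so take the y-inputs in any fixed order.
F(y2, y1, y3) flattens to y2 ⋆ y1 ⋆ y3
commutativity sorts the factors: y1 ⋆ y2 ⋆ y3


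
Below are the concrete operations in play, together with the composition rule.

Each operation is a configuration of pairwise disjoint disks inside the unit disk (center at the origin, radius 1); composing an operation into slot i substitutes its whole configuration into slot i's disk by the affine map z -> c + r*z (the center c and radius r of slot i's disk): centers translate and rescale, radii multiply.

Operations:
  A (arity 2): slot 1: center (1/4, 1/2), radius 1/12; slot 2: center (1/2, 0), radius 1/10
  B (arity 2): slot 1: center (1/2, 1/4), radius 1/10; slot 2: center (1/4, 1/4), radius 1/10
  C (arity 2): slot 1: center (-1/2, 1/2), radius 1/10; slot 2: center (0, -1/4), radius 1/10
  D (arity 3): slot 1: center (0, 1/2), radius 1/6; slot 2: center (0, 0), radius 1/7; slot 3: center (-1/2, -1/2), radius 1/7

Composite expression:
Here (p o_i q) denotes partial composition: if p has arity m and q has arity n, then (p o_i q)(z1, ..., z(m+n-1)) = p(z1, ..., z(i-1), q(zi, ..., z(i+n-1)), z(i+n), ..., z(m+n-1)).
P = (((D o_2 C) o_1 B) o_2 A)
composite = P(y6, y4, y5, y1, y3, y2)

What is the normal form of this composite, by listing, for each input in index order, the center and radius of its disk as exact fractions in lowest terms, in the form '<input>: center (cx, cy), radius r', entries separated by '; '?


y1: center (-1/14, 1/14), radius 1/70; y2: center (-1/2, -1/2), radius 1/7; y3: center (0, -1/28), radius 1/70; y4: center (11/240, 11/20), radius 1/720; y5: center (1/20, 13/24), radius 1/600; y6: center (1/12, 13/24), radius 1/60

Below D, radii multiply path by path; the y-disk centers shift.
y6: after 2 affine steps, its disk has center (1/12, 13/24), radius 1/60
y4: after 3 affine steps, its disk has center (11/240, 11/20), radius 1/720
y5: after 3 affine steps, its disk has center (1/20, 13/24), radius 1/600
y1: after 2 affine steps, its disk has center (-1/14, 1/14), radius 1/70
y3: after 2 affine steps, its disk has center (0, -1/28), radius 1/70
y2: after 1 affine step, its disk has center (-1/2, -1/2), radius 1/7


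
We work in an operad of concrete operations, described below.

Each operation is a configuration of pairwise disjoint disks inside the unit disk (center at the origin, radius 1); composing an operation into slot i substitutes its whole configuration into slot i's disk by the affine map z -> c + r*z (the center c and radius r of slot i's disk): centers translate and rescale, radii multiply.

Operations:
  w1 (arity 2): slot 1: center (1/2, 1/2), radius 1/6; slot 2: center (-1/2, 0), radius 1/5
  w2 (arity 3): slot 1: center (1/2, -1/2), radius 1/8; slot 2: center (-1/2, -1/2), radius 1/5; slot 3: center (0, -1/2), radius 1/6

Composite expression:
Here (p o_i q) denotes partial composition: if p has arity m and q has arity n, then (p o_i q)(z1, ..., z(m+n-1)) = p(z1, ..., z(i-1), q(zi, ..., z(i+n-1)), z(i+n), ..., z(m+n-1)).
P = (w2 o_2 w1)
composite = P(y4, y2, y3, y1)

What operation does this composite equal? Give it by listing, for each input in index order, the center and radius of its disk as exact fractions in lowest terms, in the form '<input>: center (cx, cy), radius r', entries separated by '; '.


y1: center (0, -1/2), radius 1/6; y2: center (-2/5, -2/5), radius 1/30; y3: center (-3/5, -1/2), radius 1/25; y4: center (1/2, -1/2), radius 1/8

Only the slot chain above each y matters under w2; compose those maps.
for y4, the 1-step affine chain lands on center (1/2, -1/2), radius 1/8
for y2, the 2-step affine chain lands on center (-2/5, -2/5), radius 1/30
for y3, the 2-step affine chain lands on center (-3/5, -1/2), radius 1/25
for y1, the 1-step affine chain lands on center (0, -1/2), radius 1/6


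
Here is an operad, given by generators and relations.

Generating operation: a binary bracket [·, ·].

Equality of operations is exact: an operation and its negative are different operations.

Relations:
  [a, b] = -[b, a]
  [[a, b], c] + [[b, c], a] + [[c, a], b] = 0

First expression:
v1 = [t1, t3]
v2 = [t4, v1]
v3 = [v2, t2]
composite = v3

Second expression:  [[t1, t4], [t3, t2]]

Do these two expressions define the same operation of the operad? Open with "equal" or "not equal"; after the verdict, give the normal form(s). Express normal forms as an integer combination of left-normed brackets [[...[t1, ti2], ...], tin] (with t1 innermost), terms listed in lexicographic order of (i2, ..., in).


not equal; first: -[[[t1, t3], t4], t2]; second: -[[[t1, t4], t2], t3] + [[[t1, t4], t3], t2]


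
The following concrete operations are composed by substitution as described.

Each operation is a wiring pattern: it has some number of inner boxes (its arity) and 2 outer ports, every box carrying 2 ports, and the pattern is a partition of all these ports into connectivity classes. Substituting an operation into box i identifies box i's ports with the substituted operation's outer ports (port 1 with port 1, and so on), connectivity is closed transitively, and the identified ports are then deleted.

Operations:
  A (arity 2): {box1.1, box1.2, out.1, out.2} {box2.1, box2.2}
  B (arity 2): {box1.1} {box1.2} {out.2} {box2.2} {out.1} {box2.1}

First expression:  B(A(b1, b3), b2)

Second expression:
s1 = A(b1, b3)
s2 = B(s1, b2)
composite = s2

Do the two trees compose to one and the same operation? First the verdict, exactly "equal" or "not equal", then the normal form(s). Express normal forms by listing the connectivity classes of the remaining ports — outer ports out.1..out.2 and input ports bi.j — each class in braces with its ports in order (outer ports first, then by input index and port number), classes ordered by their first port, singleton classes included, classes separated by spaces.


The first expression reduces to {out.1} {out.2} {b1.1, b1.2} {b2.1} {b2.2} {b3.1, b3.2}
The second expression reduces to {out.1} {out.2} {b1.1, b1.2} {b2.1} {b2.2} {b3.1, b3.2}
The normal forms match — equal.

equal; the common form is {out.1} {out.2} {b1.1, b1.2} {b2.1} {b2.2} {b3.1, b3.2}


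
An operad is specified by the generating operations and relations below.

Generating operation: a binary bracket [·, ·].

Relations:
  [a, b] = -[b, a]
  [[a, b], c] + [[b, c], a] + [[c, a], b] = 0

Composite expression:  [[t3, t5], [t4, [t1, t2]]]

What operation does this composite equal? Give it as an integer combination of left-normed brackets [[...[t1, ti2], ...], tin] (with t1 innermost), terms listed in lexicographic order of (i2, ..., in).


[[[[t1, t2], t4], t3], t5] - [[[[t1, t2], t4], t5], t3]


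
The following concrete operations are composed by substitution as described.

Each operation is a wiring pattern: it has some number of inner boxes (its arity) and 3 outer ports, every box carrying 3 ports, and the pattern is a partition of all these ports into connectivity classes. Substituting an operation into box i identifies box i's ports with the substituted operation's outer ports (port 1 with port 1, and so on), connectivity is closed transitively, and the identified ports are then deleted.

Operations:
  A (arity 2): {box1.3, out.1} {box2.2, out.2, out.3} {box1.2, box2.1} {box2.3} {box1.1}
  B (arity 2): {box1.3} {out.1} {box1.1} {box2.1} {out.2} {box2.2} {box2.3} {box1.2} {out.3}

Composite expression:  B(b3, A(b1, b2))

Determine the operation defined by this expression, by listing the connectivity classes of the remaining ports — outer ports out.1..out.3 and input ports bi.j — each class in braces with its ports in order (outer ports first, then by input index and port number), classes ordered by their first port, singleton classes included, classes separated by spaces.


{out.1} {out.2} {out.3} {b1.1} {b1.2, b2.1} {b1.3} {b2.2} {b2.3} {b3.1} {b3.2} {b3.3}

Reachability decides: close wires over B-identified ports.
through A, on inputs (b1, b2): {out.1, b1.3} {out.2, out.3, b2.2} {b1.1} {b1.2, b2.1} {b2.3} (out.j = stage outer ports)
through B, on inputs (b3, b1, b2): {out.1} {out.2} {out.3} {b1.1} {b1.2, b2.1} {b1.3} {b2.2} {b2.3} {b3.1} {b3.2} {b3.3} (out.j = stage outer ports)


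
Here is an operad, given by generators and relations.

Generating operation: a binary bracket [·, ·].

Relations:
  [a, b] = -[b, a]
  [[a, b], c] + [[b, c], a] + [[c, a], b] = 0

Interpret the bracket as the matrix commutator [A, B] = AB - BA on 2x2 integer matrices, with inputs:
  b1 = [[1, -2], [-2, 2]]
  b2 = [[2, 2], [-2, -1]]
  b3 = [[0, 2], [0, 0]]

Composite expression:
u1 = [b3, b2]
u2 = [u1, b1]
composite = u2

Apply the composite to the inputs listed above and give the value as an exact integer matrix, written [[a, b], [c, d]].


[[12, 10], [-16, -12]]

[b3, b2] = [[-4, -6], [0, 4]]
[[b3, b2], b1] = [[12, 10], [-16, -12]]


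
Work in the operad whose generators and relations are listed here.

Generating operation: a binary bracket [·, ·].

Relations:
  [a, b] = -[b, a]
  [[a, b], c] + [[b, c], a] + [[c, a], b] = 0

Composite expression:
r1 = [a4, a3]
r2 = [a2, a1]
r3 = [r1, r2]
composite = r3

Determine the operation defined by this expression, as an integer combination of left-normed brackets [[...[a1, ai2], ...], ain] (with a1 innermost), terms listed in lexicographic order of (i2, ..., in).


-[[[a1, a2], a3], a4] + [[[a1, a2], a4], a3]


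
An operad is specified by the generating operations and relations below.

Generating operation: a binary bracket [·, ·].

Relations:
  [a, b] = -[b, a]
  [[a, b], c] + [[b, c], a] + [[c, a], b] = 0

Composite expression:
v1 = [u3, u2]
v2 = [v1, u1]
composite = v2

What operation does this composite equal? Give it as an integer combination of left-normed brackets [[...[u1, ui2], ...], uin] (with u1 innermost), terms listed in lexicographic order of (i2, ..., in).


Skip Jacobi rewriting: expand, keep u1-initial words, read off terms.
Composite bracket: [[u3, u2], u1]
The bracket unfolds into 4 signed words via [a, b] = ab - ba (2^2 = 4).
Words beginning with u1 determine it all:
  sign of u1u2u3 is +1, so it contributes +[[u1, u2], u3]
  sign of u1u3u2 is -1, so it contributes -[[u1, u3], u2]

[[u1, u2], u3] - [[u1, u3], u2]


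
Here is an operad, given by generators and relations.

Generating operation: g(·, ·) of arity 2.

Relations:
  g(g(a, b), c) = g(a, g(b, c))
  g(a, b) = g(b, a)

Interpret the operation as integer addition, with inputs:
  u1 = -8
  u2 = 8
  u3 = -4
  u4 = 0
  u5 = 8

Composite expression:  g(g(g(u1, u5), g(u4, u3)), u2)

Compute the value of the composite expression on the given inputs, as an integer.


4

g(u1, u5) = 0
g(u4, u3) = -4
g(g(u1, u5), g(u4, u3)) = -4
g(g(g(u1, u5), g(u4, u3)), u2) = 4


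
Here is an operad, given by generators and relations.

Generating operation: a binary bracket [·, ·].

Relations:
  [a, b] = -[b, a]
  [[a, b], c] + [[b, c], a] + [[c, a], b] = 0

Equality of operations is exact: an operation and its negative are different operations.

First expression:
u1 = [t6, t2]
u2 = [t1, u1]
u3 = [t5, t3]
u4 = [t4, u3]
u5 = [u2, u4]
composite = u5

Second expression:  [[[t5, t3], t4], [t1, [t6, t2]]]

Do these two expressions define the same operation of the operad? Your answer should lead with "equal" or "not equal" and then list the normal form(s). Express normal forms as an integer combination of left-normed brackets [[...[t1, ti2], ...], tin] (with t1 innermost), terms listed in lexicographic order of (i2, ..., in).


The first expression reduces to -[[[[[t1, t2], t6], t3], t5], t4] + [[[[[t1, t2], t6], t4], t3], t5] - [[[[[t1, t2], t6], t4], t5], t3] + [[[[[t1, t2], t6], t5], t3], t4] + [[[[[t1, t6], t2], t3], t5], t4] - [[[[[t1, t6], t2], t4], t3], t5] + [[[[[t1, t6], t2], t4], t5], t3] - [[[[[t1, t6], t2], t5], t3], t4]
The second expression reduces to -[[[[[t1, t2], t6], t3], t5], t4] + [[[[[t1, t2], t6], t4], t3], t5] - [[[[[t1, t2], t6], t4], t5], t3] + [[[[[t1, t2], t6], t5], t3], t4] + [[[[[t1, t6], t2], t3], t5], t4] - [[[[[t1, t6], t2], t4], t3], t5] + [[[[[t1, t6], t2], t4], t5], t3] - [[[[[t1, t6], t2], t5], t3], t4]
The normal forms match — equal.

equal: each reduces to -[[[[[t1, t2], t6], t3], t5], t4] + [[[[[t1, t2], t6], t4], t3], t5] - [[[[[t1, t2], t6], t4], t5], t3] + [[[[[t1, t2], t6], t5], t3], t4] + [[[[[t1, t6], t2], t3], t5], t4] - [[[[[t1, t6], t2], t4], t3], t5] + [[[[[t1, t6], t2], t4], t5], t3] - [[[[[t1, t6], t2], t5], t3], t4]


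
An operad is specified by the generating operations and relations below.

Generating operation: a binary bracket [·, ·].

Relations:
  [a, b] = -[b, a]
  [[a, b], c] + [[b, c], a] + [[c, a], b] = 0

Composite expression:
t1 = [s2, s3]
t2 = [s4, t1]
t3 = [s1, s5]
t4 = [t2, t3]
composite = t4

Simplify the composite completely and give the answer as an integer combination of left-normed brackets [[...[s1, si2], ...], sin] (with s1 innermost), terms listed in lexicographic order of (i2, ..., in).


[[[[s1, s5], s2], s3], s4] - [[[[s1, s5], s3], s2], s4] - [[[[s1, s5], s4], s2], s3] + [[[[s1, s5], s4], s3], s2]

In the tensor algebra, words opening s1 carry the s1-anchored form.
Composite bracket: [[s4, [s2, s3]], [s1, s5]]
Applying ab - ba throughout gives 16 signed words (2^4 = 16).
Collect the words opening with s1:
  sign of s1s5s2s3s4 is +1, so it contributes +[[[[s1, s5], s2], s3], s4]
  sign of s1s5s3s2s4 is -1, so it contributes -[[[[s1, s5], s3], s2], s4]
  sign of s1s5s4s2s3 is -1, so it contributes -[[[[s1, s5], s4], s2], s3]
  sign of s1s5s4s3s2 is +1, so it contributes +[[[[s1, s5], s4], s3], s2]


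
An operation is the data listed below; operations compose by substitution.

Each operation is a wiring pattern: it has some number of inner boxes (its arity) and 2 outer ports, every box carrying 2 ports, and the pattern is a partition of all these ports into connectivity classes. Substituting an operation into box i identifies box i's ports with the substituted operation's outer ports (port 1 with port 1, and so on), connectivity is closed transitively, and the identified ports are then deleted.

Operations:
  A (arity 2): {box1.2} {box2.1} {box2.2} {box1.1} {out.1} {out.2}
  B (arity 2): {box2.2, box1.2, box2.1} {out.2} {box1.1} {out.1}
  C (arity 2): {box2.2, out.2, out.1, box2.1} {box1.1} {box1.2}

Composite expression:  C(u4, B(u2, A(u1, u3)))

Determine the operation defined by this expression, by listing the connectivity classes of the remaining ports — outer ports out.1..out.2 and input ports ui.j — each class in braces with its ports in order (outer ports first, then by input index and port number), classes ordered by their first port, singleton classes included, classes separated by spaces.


{out.1, out.2} {u1.1} {u1.2} {u2.1} {u2.2} {u3.1} {u3.2} {u4.1} {u4.2}

Treat the ports identified at C as solder joints: merge, then drop.
stage A: inputs (u1, u3), connectivity {out.1} {out.2} {u1.1} {u1.2} {u3.1} {u3.2}, out.j its boundary
stage B: inputs (u2, u1, u3), connectivity {out.1} {out.2} {u1.1} {u1.2} {u2.1} {u2.2} {u3.1} {u3.2}, out.j its boundary
stage C: inputs (u4, u2, u1, u3), connectivity {out.1, out.2} {u1.1} {u1.2} {u2.1} {u2.2} {u3.1} {u3.2} {u4.1} {u4.2}, out.j its boundary
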